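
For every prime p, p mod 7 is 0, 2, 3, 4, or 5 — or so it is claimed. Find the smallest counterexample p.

We need the least prime p for which the claim fails.
p = 2: 2 mod 7 = 2.
p = 3: 3 mod 7 = 3.
p = 5: 5 mod 7 = 5.
p = 7: 7 mod 7 = 0.
p = 11: 11 mod 7 = 4.
p = 13: 13 mod 7 = 6 — not in {0, 2, 3, 4, 5}.
Thus p = 13 disproves the claim, and no smaller p works.

p = 13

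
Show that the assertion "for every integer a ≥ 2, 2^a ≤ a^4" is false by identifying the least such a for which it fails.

For a = 2, 3, 4, 5, …, 14, 15, 16 the conclusion holds.
a = 17: 2^a = 131072 and a^4 = 83521, so 131072 > 83521.

a = 17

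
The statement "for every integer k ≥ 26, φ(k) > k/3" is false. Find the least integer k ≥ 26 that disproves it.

k = 26: φ(26) = 12 and 26/3 = 26/3, so φ(26) > 26/3.
k = 27: φ(27) = 18 and 27/3 = 9, so φ(27) > 27/3.
k = 28: φ(28) = 12 and 28/3 = 28/3, so φ(28) > 28/3.
k = 29: φ(29) = 28 and 29/3 = 29/3, so φ(29) > 29/3.
k = 30: φ(30) = 8 and 30/3 = 10, so φ(30) ≤ 30/3.
Hence k = 30 is a counterexample.

k = 30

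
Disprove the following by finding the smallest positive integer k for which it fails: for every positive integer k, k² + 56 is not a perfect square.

We need the least positive integer k for which k² + 56 is a perfect square.
k = 1: 1² + 56 = 57, not a perfect square.
k = 2: 2² + 56 = 60, not a perfect square.
k = 3: 3² + 56 = 65, not a perfect square.
k = 4: 4² + 56 = 72, not a perfect square.
k = 5: 5² + 56 = 81 = 9², a perfect square.
So k = 5 is the smallest counterexample.

k = 5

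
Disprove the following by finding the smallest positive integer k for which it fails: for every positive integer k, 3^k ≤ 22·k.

k = 5

We need the least positive integer k for which 3^k > 22·k.
k = 1: 3^k = 3 and 22·k = 22, so 3 ≤ 22.
k = 2: 3^k = 9 and 22·k = 44, so 9 ≤ 44.
k = 3: 3^k = 27 and 22·k = 66, so 27 ≤ 66.
k = 4: 3^k = 81 and 22·k = 88, so 81 ≤ 88.
k = 5: 3^k = 243 and 22·k = 110, so 243 > 110.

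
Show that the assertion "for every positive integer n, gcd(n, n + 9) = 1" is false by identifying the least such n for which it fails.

n = 3

Check each positive integer n in order until gcd(n, n + 9) > 1.
For n = 1, 2 the conclusion holds.
n = 3: gcd(3, 12) = 3.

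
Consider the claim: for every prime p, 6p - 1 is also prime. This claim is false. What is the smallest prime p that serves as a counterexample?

p = 2: 6p - 1 = 11, prime.
p = 3: 6p - 1 = 17, prime.
p = 5: 6p - 1 = 29, prime.
p = 7: 6p - 1 = 41, prime.
p = 11: 6p - 1 = 65 = 5 × 13, not prime.
So p = 11 is the smallest counterexample.

p = 11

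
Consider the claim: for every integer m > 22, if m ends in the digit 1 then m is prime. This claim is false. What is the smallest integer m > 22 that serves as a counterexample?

m = 51

We need the least integer m > 22 for which m ends in the digit 1 but m is not prime.
m = 31: 31 ends in 1 and is prime.
m = 41: 41 ends in 1 and is prime.
m = 51: 51 ends in 1; 51 = 3 × 17, composite.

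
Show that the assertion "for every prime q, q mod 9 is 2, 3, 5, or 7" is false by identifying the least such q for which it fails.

A counterexample is any prime q such that the claim fails; we check each in order.
q = 2: 2 mod 9 = 2.
q = 3: 3 mod 9 = 3.
q = 5: 5 mod 9 = 5.
q = 7: 7 mod 9 = 7.
q = 11: 11 mod 9 = 2.
q = 13: 13 mod 9 = 4 — not in {2, 3, 5, 7}.

q = 13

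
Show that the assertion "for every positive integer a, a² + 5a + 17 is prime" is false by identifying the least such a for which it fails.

a = 8

We need the least positive integer a for which a² + 5a + 17 is not prime.
The first 7 eligible values, up to a = 7, all satisfy the conclusion.
a = 8: a² + 5a + 17 = 121 = 11 × 11, composite.
Hence a = 8 is a counterexample.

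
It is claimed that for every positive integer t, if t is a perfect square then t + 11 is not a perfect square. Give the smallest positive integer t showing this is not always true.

Check each positive integer t in order until t is a perfect square but t + 11 is a perfect square.
For t = 1, 4, 9, 16 the conclusion holds.
t = 25: 25 = 5² and 25 + 11 = 36 = 6².

t = 25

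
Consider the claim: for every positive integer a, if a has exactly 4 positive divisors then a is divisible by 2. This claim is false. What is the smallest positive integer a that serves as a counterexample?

a = 15

The first 4 eligible values, up to a = 14, all satisfy the conclusion.
a = 15: τ(15) = 4; 15 mod 2 = 1.
Thus a = 15 disproves the claim, and no smaller a works.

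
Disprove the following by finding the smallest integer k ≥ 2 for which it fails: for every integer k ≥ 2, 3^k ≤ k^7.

k = 19

The first 17 eligible values, up to k = 18, all satisfy the conclusion.
k = 19: 3^k = 1162261467 and k^7 = 893871739, so 1162261467 > 893871739.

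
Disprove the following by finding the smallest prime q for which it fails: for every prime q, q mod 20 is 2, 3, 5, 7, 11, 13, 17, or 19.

q = 29

Check each prime q in order until the claim fails.
For q = 2, 3, 5, 7, 11, 13, 17, 19, 23 the conclusion holds.
q = 29: 29 mod 20 = 9 — not in {2, 3, 5, 7, 11, 13, 17, 19}.
Thus q = 29 disproves the claim, and no smaller q works.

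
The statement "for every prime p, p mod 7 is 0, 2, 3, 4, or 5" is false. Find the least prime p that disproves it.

A counterexample is any prime p such that the claim fails; we check each in order.
The first 5 eligible values, up to p = 11, all satisfy the conclusion.
p = 13: 13 mod 7 = 6 — not in {0, 2, 3, 4, 5}.

p = 13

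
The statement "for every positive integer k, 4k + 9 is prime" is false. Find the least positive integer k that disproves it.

k = 3

k = 1: 4k + 9 = 13, prime.
k = 2: 4k + 9 = 17, prime.
k = 3: 4k + 9 = 21 = 3 × 7, composite.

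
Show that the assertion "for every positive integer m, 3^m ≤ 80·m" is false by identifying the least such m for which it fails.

m = 6

Check each positive integer m in order until 3^m > 80·m.
For m = 1, 2, 3, 4, 5 the conclusion holds.
m = 6: 3^m = 729 and 80·m = 480, so 729 > 480.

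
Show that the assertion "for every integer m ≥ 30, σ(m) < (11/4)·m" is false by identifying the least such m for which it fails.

For m = 30, 31, 32, 33, …, 57, 58, 59 the conclusion holds.
m = 60: σ(60) = 168; 168 ≥ 165.

m = 60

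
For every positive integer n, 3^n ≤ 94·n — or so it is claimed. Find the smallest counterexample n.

n = 6

Check each positive integer n in order until 3^n > 94·n.
The first 5 eligible values, up to n = 5, all satisfy the conclusion.
n = 6: 3^n = 729 and 94·n = 564, so 729 > 564.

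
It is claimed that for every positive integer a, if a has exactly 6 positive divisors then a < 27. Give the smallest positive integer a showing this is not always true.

a = 28

We need the least positive integer a for which a has exactly 6 positive divisors but the claim fails.
For a = 12, 18, 20 the conclusion holds.
a = 28: τ(28) = 6; 28 ≥ 27.
Hence a = 28 is a counterexample.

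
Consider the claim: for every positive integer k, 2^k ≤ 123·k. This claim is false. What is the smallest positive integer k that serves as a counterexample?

For k = 1, 2, 3, 4, 5, 6, 7, 8, 9, 10 the conclusion holds.
k = 11: 2^k = 2048 and 123·k = 1353, so 2048 > 1353.

k = 11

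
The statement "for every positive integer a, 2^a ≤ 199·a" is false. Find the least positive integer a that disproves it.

A counterexample is any positive integer a such that 2^a > 199·a; we check each in order.
For a = 1, 2, 3, 4, …, 9, 10, 11 the conclusion holds.
a = 12: 2^a = 4096 and 199·a = 2388, so 4096 > 2388.

a = 12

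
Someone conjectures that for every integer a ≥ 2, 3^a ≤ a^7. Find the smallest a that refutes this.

a = 19

A counterexample is any integer a ≥ 2 such that 3^a > a^7; we check each in order.
The first 17 eligible values, up to a = 18, all satisfy the conclusion.
a = 19: 3^a = 1162261467 and a^7 = 893871739, so 1162261467 > 893871739.
Thus a = 19 disproves the claim, and no smaller a works.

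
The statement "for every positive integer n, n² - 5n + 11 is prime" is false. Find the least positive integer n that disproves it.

Check each positive integer n in order until n² - 5n + 11 is not prime.
For n = 1, 2, 3, 4, 5, 6 the conclusion holds.
n = 7: n² - 5n + 11 = 25 = 5 × 5, composite.

n = 7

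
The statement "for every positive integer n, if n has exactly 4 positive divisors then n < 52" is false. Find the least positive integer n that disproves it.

n = 55

We need the least positive integer n for which n has exactly 4 positive divisors but the claim fails.
For n = 6, 8, 10, 14, …, 39, 46, 51 the conclusion holds.
n = 55: τ(55) = 4; 55 ≥ 52.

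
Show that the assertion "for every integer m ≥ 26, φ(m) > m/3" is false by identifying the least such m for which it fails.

m = 30

A counterexample is any integer m ≥ 26 such that the claim fails; we check each in order.
The first 4 eligible values, up to m = 29, all satisfy the conclusion.
m = 30: φ(30) = 8 and 30/3 = 10, so φ(30) ≤ 30/3.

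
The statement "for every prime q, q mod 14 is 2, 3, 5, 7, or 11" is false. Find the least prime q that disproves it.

We need the least prime q for which the claim fails.
q = 2: 2 mod 14 = 2.
q = 3: 3 mod 14 = 3.
q = 5: 5 mod 14 = 5.
q = 7: 7 mod 14 = 7.
q = 11: 11 mod 14 = 11.
q = 13: 13 mod 14 = 13 — not in {2, 3, 5, 7, 11}.
Thus q = 13 disproves the claim, and no smaller q works.

q = 13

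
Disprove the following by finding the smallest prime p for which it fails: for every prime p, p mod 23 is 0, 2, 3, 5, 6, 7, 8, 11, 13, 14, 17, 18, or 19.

p = 43

Check each prime p in order until the claim fails.
For p = 2, 3, 5, 7, …, 31, 37, 41 the conclusion holds.
p = 43: 43 mod 23 = 20 — not in {0, 2, 3, 5, 6, 7, 8, 11, 13, 14, 17, 18, 19}.
Hence p = 43 is a counterexample.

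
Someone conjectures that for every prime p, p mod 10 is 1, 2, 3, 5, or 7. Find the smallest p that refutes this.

p = 19

The first 7 eligible values, up to p = 17, all satisfy the conclusion.
p = 19: 19 mod 10 = 9 — not in {1, 2, 3, 5, 7}.
Thus p = 19 disproves the claim, and no smaller p works.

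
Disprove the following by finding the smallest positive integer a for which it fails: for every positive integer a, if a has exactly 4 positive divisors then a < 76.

We need the least positive integer a for which a has exactly 4 positive divisors but the claim fails.
The first 23 eligible values, up to a = 74, all satisfy the conclusion.
a = 77: τ(77) = 4; 77 ≥ 76.
Thus a = 77 disproves the claim, and no smaller a works.

a = 77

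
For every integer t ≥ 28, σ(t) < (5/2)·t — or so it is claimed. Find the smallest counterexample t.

The first 8 eligible values, up to t = 35, all satisfy the conclusion.
t = 36: σ(36) = 91; 91 ≥ 90.

t = 36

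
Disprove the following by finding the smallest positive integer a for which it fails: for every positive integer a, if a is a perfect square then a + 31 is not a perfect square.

a = 225

We need the least positive integer a for which a is a perfect square but a + 31 is a perfect square.
For a = 1, 4, 9, 16, …, 144, 169, 196 the conclusion holds.
a = 225: 225 = 15² and 225 + 31 = 256 = 16².
Hence a = 225 is a counterexample.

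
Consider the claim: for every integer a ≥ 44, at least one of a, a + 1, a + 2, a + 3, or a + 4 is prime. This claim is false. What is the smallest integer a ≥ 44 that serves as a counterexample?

a = 48

A counterexample is any integer a ≥ 44 such that a, a + 1, a + 2, a + 3, a + 4 are all composite; we check each in order.
a = 44: 47 is prime.
a = 45: 47 is prime.
a = 46: 47 is prime.
a = 47: 47 is prime.
a = 48: 48 = 2 × 24; 49 = 7 × 7; 50 = 2 × 25; 51 = 3 × 17; 52 = 2 × 26 — all composite.
So a = 48 is the smallest counterexample.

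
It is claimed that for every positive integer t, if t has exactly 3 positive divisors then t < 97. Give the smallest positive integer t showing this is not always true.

Check each positive integer t in order until t has exactly 3 positive divisors but the claim fails.
t = 4: τ(4) = 3; 4 < 97.
t = 9: τ(9) = 3; 9 < 97.
t = 25: τ(25) = 3; 25 < 97.
t = 49: τ(49) = 3; 49 < 97.
t = 121: τ(121) = 3; 121 ≥ 97.
So t = 121 is the smallest counterexample.

t = 121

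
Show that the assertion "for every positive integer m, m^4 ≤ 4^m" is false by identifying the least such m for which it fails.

m = 1: m^4 = 1 and 4^m = 4, so 1 ≤ 4.
m = 2: m^4 = 16 and 4^m = 16, so 16 ≤ 16.
m = 3: m^4 = 81 and 4^m = 64, so 81 > 64.
Hence m = 3 is a counterexample.

m = 3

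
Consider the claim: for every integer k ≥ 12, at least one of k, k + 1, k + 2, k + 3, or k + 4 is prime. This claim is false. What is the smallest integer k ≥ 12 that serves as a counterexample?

k = 24

A counterexample is any integer k ≥ 12 such that k, k + 1, k + 2, k + 3, k + 4 are all composite; we check each in order.
For k = 12, 13, 14, 15, …, 21, 22, 23 the conclusion holds.
k = 24: 24 = 2 × 12; 25 = 5 × 5; 26 = 2 × 13; 27 = 3 × 9; 28 = 2 × 14 — all composite.
Hence k = 24 is a counterexample.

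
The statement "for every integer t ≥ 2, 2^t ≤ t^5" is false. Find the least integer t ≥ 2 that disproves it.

We need the least integer t ≥ 2 for which 2^t > t^5.
For t = 2, 3, 4, 5, …, 20, 21, 22 the conclusion holds.
t = 23: 2^t = 8388608 and t^5 = 6436343, so 8388608 > 6436343.
So t = 23 is the smallest counterexample.

t = 23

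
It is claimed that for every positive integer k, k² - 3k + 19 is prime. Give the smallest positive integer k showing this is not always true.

We need the least positive integer k for which k² - 3k + 19 is not prime.
For k = 1, 2, 3, 4, …, 15, 16, 17 the conclusion holds.
k = 18: k² - 3k + 19 = 289 = 17 × 17, composite.
Thus k = 18 disproves the claim, and no smaller k works.

k = 18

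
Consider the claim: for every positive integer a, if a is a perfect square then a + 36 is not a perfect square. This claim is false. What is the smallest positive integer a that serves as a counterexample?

a = 64

Check each positive integer a in order until a is a perfect square but a + 36 is a perfect square.
For a = 1, 4, 9, 16, 25, 36, 49 the conclusion holds.
a = 64: 64 = 8² and 64 + 36 = 100 = 10².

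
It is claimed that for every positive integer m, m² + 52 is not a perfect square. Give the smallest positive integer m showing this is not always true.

Check each positive integer m in order until m² + 52 is a perfect square.
For m = 1, 2, 3, 4, …, 9, 10, 11 the conclusion holds.
m = 12: 12² + 52 = 196 = 14², a perfect square.
Thus m = 12 disproves the claim, and no smaller m works.

m = 12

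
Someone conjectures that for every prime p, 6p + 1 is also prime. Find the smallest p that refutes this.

p = 19

We need the least prime p for which 6p + 1 is not prime.
The first 7 eligible values, up to p = 17, all satisfy the conclusion.
p = 19: 6p + 1 = 115 = 5 × 23, not prime.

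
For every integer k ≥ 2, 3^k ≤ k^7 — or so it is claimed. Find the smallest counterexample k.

A counterexample is any integer k ≥ 2 such that 3^k > k^7; we check each in order.
For k = 2, 3, 4, 5, …, 16, 17, 18 the conclusion holds.
k = 19: 3^k = 1162261467 and k^7 = 893871739, so 1162261467 > 893871739.
Hence k = 19 is a counterexample.

k = 19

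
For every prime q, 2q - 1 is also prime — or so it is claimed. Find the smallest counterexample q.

We need the least prime q for which 2q - 1 is not prime.
For q = 2, 3 the conclusion holds.
q = 5: 2q - 1 = 9 = 3 × 3, not prime.
So q = 5 is the smallest counterexample.

q = 5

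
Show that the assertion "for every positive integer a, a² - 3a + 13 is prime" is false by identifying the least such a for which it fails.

a = 12

Check each positive integer a in order until a² - 3a + 13 is not prime.
For a = 1, 2, 3, 4, …, 9, 10, 11 the conclusion holds.
a = 12: a² - 3a + 13 = 121 = 11 × 11, composite.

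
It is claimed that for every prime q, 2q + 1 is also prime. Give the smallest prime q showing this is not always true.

q = 7

Check each prime q in order until 2q + 1 is not prime.
For q = 2, 3, 5 the conclusion holds.
q = 7: 2q + 1 = 15 = 3 × 5, not prime.
Hence q = 7 is a counterexample.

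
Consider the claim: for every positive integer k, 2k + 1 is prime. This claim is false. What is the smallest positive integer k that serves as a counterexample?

Check each positive integer k in order until 2k + 1 is not prime.
k = 1: 2k + 1 = 3, prime.
k = 2: 2k + 1 = 5, prime.
k = 3: 2k + 1 = 7, prime.
k = 4: 2k + 1 = 9 = 3 × 3, composite.
Thus k = 4 disproves the claim, and no smaller k works.

k = 4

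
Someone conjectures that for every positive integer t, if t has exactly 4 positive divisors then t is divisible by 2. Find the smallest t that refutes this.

We need the least positive integer t for which t has exactly 4 positive divisors but t is not divisible by 2.
For t = 6, 8, 10, 14 the conclusion holds.
t = 15: τ(15) = 4; 15 mod 2 = 1.
So t = 15 is the smallest counterexample.

t = 15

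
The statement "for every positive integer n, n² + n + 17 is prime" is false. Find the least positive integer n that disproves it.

n = 16

The first 15 eligible values, up to n = 15, all satisfy the conclusion.
n = 16: n² + n + 17 = 289 = 17 × 17, composite.
Hence n = 16 is a counterexample.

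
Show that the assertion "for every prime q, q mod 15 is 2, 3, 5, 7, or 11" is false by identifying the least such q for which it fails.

q = 13

A counterexample is any prime q such that the claim fails; we check each in order.
For q = 2, 3, 5, 7, 11 the conclusion holds.
q = 13: 13 mod 15 = 13 — not in {2, 3, 5, 7, 11}.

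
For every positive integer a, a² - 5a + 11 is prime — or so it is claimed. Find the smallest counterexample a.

a = 7

The first 6 eligible values, up to a = 6, all satisfy the conclusion.
a = 7: a² - 5a + 11 = 25 = 5 × 5, composite.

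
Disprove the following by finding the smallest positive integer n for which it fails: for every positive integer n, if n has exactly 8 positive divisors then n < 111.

n = 114

A counterexample is any positive integer n such that n has exactly 8 positive divisors but the claim fails; we check each in order.
The first 14 eligible values, up to n = 110, all satisfy the conclusion.
n = 114: τ(114) = 8; 114 ≥ 111.
Thus n = 114 disproves the claim, and no smaller n works.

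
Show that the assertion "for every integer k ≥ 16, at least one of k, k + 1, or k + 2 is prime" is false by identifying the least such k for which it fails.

k = 20

For k = 16, 17, 18, 19 the conclusion holds.
k = 20: 20 = 2 × 10; 21 = 3 × 7; 22 = 2 × 11 — all composite.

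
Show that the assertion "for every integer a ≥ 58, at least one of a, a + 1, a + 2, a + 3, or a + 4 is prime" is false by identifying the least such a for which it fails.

a = 62

Check each integer a ≥ 58 in order until a, a + 1, a + 2, a + 3, a + 4 are all composite.
The first 4 eligible values, up to a = 61, all satisfy the conclusion.
a = 62: 62 = 2 × 31; 63 = 3 × 21; 64 = 2 × 32; 65 = 5 × 13; 66 = 2 × 33 — all composite.
Thus a = 62 disproves the claim, and no smaller a works.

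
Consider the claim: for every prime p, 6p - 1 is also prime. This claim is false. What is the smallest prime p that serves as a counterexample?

A counterexample is any prime p such that 6p - 1 is not prime; we check each in order.
The first 4 eligible values, up to p = 7, all satisfy the conclusion.
p = 11: 6p - 1 = 65 = 5 × 13, not prime.
Hence p = 11 is a counterexample.

p = 11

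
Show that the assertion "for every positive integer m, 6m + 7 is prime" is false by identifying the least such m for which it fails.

Check each positive integer m in order until 6m + 7 is not prime.
m = 1: 6m + 7 = 13, prime.
m = 2: 6m + 7 = 19, prime.
m = 3: 6m + 7 = 25 = 5 × 5, composite.
Thus m = 3 disproves the claim, and no smaller m works.

m = 3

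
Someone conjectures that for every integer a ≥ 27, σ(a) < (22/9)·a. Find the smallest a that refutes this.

a = 36

A counterexample is any integer a ≥ 27 such that the claim fails; we check each in order.
The first 9 eligible values, up to a = 35, all satisfy the conclusion.
a = 36: σ(36) = 91; 91 ≥ 88.
So a = 36 is the smallest counterexample.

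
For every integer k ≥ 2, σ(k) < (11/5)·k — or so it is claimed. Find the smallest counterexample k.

k = 12

For k = 2, 3, 4, 5, 6, 7, 8, 9, 10, 11 the conclusion holds.
k = 12: σ(12) = 28; 28 ≥ 132/5.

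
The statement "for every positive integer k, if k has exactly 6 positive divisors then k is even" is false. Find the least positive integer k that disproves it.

k = 12: divisors of 12: 1, 2, 3, 4, 6, 12; 12 is even.
k = 18: divisors of 18: 1, 2, 3, 6, 9, 18; 18 is even.
k = 20: divisors of 20: 1, 2, 4, 5, 10, 20; 20 is even.
k = 28: divisors of 28: 1, 2, 4, 7, 14, 28; 28 is even.
k = 32: divisors of 32: 1, 2, 4, 8, 16, 32; 32 is even.
k = 44: divisors of 44: 1, 2, 4, 11, 22, 44; 44 is even.
k = 45: divisors of 45: 1, 3, 5, 9, 15, 45; 45 is odd.
Hence k = 45 is a counterexample.

k = 45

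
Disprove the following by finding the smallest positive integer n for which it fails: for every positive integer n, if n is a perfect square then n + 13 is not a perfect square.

n = 36

We need the least positive integer n for which n is a perfect square but n + 13 is a perfect square.
For n = 1, 4, 9, 16, 25 the conclusion holds.
n = 36: 36 = 6² and 36 + 13 = 49 = 7².
Thus n = 36 disproves the claim, and no smaller n works.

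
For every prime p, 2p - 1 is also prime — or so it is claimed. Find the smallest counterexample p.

p = 5

A counterexample is any prime p such that 2p - 1 is not prime; we check each in order.
p = 2: 2p - 1 = 3, prime.
p = 3: 2p - 1 = 5, prime.
p = 5: 2p - 1 = 9 = 3 × 3, not prime.
So p = 5 is the smallest counterexample.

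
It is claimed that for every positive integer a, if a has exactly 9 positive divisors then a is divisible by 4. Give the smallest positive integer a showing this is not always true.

For a = 36, 100, 196 the conclusion holds.
a = 225: τ(225) = 9; 225 mod 4 = 1.

a = 225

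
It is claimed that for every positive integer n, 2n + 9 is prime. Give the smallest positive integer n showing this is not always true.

n = 3

We need the least positive integer n for which 2n + 9 is not prime.
For n = 1, 2 the conclusion holds.
n = 3: 2n + 9 = 15 = 3 × 5, composite.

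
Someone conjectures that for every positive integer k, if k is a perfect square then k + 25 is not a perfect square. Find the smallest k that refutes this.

k = 144

Check each positive integer k in order until k is a perfect square but k + 25 is a perfect square.
For k = 1, 4, 9, 16, …, 81, 100, 121 the conclusion holds.
k = 144: 144 = 12² and 144 + 25 = 169 = 13².
So k = 144 is the smallest counterexample.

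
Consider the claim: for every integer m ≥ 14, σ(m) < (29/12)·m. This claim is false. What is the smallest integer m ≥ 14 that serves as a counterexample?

For m = 14, 15, 16, 17, 18, 19, 20, 21, 22, 23 the conclusion holds.
m = 24: σ(24) = 60; 60 ≥ 58.
Hence m = 24 is a counterexample.

m = 24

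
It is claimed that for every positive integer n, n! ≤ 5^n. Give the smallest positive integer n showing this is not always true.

Check each positive integer n in order until n! > 5^n.
The first 11 eligible values, up to n = 11, all satisfy the conclusion.
n = 12: n! = 479001600 and 5^n = 244140625, so 479001600 > 244140625.

n = 12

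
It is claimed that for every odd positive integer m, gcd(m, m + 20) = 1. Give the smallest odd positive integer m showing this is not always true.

We need the least odd positive integer m for which gcd(m, m + 20) > 1.
m = 1: gcd(1, 21) = 1.
m = 3: gcd(3, 23) = 1.
m = 5: gcd(5, 25) = 5.
Thus m = 5 disproves the claim, and no smaller m works.

m = 5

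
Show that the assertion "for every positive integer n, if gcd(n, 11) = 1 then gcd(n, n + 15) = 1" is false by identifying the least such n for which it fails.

n = 3

Check each positive integer n in order until gcd(n, 11) = 1 but gcd(n, n + 15) > 1.
n = 1: gcd(1, 16) = 1.
n = 2: gcd(2, 17) = 1.
n = 3: gcd(3, 18) = 3.
Thus n = 3 disproves the claim, and no smaller n works.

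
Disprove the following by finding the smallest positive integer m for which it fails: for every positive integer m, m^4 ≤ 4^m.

For m = 1, 2 the conclusion holds.
m = 3: m^4 = 81 and 4^m = 64, so 81 > 64.
Thus m = 3 disproves the claim, and no smaller m works.

m = 3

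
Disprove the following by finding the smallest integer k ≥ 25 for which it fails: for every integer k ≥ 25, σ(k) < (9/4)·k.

k = 25: σ(25) = 31; 31 < 225/4.
k = 26: σ(26) = 42; 42 < 117/2.
k = 27: σ(27) = 40; 40 < 243/4.
k = 28: σ(28) = 56; 56 < 63.
k = 29: σ(29) = 30; 30 < 261/4.
k = 30: σ(30) = 72; 72 ≥ 135/2.

k = 30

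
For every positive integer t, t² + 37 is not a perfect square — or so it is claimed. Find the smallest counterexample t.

t = 18

Check each positive integer t in order until t² + 37 is a perfect square.
For t = 1, 2, 3, 4, …, 15, 16, 17 the conclusion holds.
t = 18: 18² + 37 = 361 = 19², a perfect square.
So t = 18 is the smallest counterexample.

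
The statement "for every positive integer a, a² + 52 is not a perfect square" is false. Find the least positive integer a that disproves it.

Check each positive integer a in order until a² + 52 is a perfect square.
The first 11 eligible values, up to a = 11, all satisfy the conclusion.
a = 12: 12² + 52 = 196 = 14², a perfect square.
Hence a = 12 is a counterexample.

a = 12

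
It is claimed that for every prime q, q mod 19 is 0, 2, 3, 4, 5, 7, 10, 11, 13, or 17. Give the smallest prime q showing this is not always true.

q = 31

A counterexample is any prime q such that the claim fails; we check each in order.
For q = 2, 3, 5, 7, 11, 13, 17, 19, 23, 29 the conclusion holds.
q = 31: 31 mod 19 = 12 — not in {0, 2, 3, 4, 5, 7, 10, 11, 13, 17}.
Hence q = 31 is a counterexample.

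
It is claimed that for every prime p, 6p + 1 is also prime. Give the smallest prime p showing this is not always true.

For p = 2, 3, 5, 7, 11, 13, 17 the conclusion holds.
p = 19: 6p + 1 = 115 = 5 × 23, not prime.

p = 19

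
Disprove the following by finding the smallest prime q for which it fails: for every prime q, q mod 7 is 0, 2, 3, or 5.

q = 11

For q = 2, 3, 5, 7 the conclusion holds.
q = 11: 11 mod 7 = 4 — not in {0, 2, 3, 5}.
So q = 11 is the smallest counterexample.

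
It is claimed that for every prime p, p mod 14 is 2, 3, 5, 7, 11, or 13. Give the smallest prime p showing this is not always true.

p = 23

We need the least prime p for which the claim fails.
For p = 2, 3, 5, 7, 11, 13, 17, 19 the conclusion holds.
p = 23: 23 mod 14 = 9 — not in {2, 3, 5, 7, 11, 13}.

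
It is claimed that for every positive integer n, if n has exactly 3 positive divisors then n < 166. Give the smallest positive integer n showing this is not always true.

A counterexample is any positive integer n such that n has exactly 3 positive divisors but the claim fails; we check each in order.
The first 5 eligible values, up to n = 121, all satisfy the conclusion.
n = 169: τ(169) = 3; 169 ≥ 166.
Thus n = 169 disproves the claim, and no smaller n works.

n = 169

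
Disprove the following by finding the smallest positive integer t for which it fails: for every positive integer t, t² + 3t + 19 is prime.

t = 15

A counterexample is any positive integer t such that t² + 3t + 19 is not prime; we check each in order.
For t = 1, 2, 3, 4, …, 12, 13, 14 the conclusion holds.
t = 15: t² + 3t + 19 = 289 = 17 × 17, composite.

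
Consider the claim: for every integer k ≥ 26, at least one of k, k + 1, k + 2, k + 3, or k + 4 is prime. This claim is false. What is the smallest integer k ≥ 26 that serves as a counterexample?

k = 32

We need the least integer k ≥ 26 for which k, k + 1, k + 2, k + 3, k + 4 are all composite.
For k = 26, 27, 28, 29, 30, 31 the conclusion holds.
k = 32: 32 = 2 × 16; 33 = 3 × 11; 34 = 2 × 17; 35 = 5 × 7; 36 = 2 × 18 — all composite.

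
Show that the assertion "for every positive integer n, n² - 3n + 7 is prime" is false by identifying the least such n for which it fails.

A counterexample is any positive integer n such that n² - 3n + 7 is not prime; we check each in order.
The first 5 eligible values, up to n = 5, all satisfy the conclusion.
n = 6: n² - 3n + 7 = 25 = 5 × 5, composite.

n = 6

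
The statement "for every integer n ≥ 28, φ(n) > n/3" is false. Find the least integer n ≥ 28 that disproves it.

We need the least integer n ≥ 28 for which the claim fails.
n = 28: φ(28) = 12 and 28/3 = 28/3, so φ(28) > 28/3.
n = 29: φ(29) = 28 and 29/3 = 29/3, so φ(29) > 29/3.
n = 30: φ(30) = 8 and 30/3 = 10, so φ(30) ≤ 30/3.
So n = 30 is the smallest counterexample.

n = 30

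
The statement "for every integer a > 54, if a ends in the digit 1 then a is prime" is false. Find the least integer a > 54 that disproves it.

We need the least integer a > 54 for which a ends in the digit 1 but a is not prime.
For a = 61, 71 the conclusion holds.
a = 81: 81 ends in 1; 81 = 3 × 27, composite.
Thus a = 81 disproves the claim, and no smaller a works.

a = 81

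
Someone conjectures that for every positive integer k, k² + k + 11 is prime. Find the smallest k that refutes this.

Check each positive integer k in order until k² + k + 11 is not prime.
For k = 1, 2, 3, 4, 5, 6, 7, 8, 9 the conclusion holds.
k = 10: k² + k + 11 = 121 = 11 × 11, composite.
Hence k = 10 is a counterexample.

k = 10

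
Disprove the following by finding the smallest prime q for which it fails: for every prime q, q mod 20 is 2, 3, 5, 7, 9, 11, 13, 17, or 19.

q = 41

We need the least prime q for which the claim fails.
For q = 2, 3, 5, 7, …, 29, 31, 37 the conclusion holds.
q = 41: 41 mod 20 = 1 — not in {2, 3, 5, 7, 9, 11, 13, 17, 19}.
So q = 41 is the smallest counterexample.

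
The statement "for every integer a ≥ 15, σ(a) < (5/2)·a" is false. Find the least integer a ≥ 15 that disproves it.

For a = 15, 16, 17, 18, 19, 20, 21, 22, 23 the conclusion holds.
a = 24: σ(24) = 60; 60 ≥ 60.
Thus a = 24 disproves the claim, and no smaller a works.

a = 24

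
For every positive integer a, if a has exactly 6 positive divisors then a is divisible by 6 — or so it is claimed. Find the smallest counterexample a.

a = 20

For a = 12, 18 the conclusion holds.
a = 20: τ(20) = 6; 20 mod 6 = 2.
Thus a = 20 disproves the claim, and no smaller a works.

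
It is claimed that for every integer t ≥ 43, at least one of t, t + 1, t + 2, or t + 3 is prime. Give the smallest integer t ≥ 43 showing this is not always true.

Check each integer t ≥ 43 in order until t, t + 1, t + 2, t + 3 are all composite.
t = 43: 43 is prime.
t = 44: 47 is prime.
t = 45: 47 is prime.
t = 46: 47 is prime.
t = 47: 47 is prime.
t = 48: 48 = 2 × 24; 49 = 7 × 7; 50 = 2 × 25; 51 = 3 × 17 — all composite.

t = 48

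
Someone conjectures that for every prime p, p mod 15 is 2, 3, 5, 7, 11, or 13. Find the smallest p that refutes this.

For p = 2, 3, 5, 7, 11, 13, 17 the conclusion holds.
p = 19: 19 mod 15 = 4 — not in {2, 3, 5, 7, 11, 13}.

p = 19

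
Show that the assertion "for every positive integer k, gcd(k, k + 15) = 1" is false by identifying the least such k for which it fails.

We need the least positive integer k for which gcd(k, k + 15) > 1.
k = 1: gcd(1, 16) = 1.
k = 2: gcd(2, 17) = 1.
k = 3: gcd(3, 18) = 3.
Thus k = 3 disproves the claim, and no smaller k works.

k = 3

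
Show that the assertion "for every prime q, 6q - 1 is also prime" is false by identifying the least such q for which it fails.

The first 4 eligible values, up to q = 7, all satisfy the conclusion.
q = 11: 6q - 1 = 65 = 5 × 13, not prime.

q = 11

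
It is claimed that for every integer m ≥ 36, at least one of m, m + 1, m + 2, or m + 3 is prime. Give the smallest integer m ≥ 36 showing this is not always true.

Check each integer m ≥ 36 in order until m, m + 1, m + 2, m + 3 are all composite.
For m = 36, 37, 38, 39, …, 45, 46, 47 the conclusion holds.
m = 48: 48 = 2 × 24; 49 = 7 × 7; 50 = 2 × 25; 51 = 3 × 17 — all composite.

m = 48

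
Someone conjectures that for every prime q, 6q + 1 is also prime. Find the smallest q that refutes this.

A counterexample is any prime q such that 6q + 1 is not prime; we check each in order.
For q = 2, 3, 5, 7, 11, 13, 17 the conclusion holds.
q = 19: 6q + 1 = 115 = 5 × 23, not prime.
So q = 19 is the smallest counterexample.

q = 19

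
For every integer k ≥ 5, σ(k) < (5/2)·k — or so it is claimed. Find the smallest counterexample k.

A counterexample is any integer k ≥ 5 such that the claim fails; we check each in order.
For k = 5, 6, 7, 8, …, 21, 22, 23 the conclusion holds.
k = 24: σ(24) = 60; 60 ≥ 60.

k = 24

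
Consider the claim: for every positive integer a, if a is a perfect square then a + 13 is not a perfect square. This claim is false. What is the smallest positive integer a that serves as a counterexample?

a = 36

For a = 1, 4, 9, 16, 25 the conclusion holds.
a = 36: 36 = 6² and 36 + 13 = 49 = 7².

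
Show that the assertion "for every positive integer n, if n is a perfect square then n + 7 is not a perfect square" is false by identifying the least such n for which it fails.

n = 9

For n = 1, 4 the conclusion holds.
n = 9: 9 = 3² and 9 + 7 = 16 = 4².
Hence n = 9 is a counterexample.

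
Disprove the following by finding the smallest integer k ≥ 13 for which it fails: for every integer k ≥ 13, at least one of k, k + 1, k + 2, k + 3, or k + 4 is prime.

Check each integer k ≥ 13 in order until k, k + 1, k + 2, k + 3, k + 4 are all composite.
For k = 13, 14, 15, 16, …, 21, 22, 23 the conclusion holds.
k = 24: 24 = 2 × 12; 25 = 5 × 5; 26 = 2 × 13; 27 = 3 × 9; 28 = 2 × 14 — all composite.
Hence k = 24 is a counterexample.

k = 24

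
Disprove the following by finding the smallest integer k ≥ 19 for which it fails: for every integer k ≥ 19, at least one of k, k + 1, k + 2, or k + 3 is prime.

Check each integer k ≥ 19 in order until k, k + 1, k + 2, k + 3 are all composite.
k = 19: 19 is prime.
k = 20: 23 is prime.
k = 21: 23 is prime.
k = 22: 23 is prime.
k = 23: 23 is prime.
k = 24: 24 = 2 × 12; 25 = 5 × 5; 26 = 2 × 13; 27 = 3 × 9 — all composite.

k = 24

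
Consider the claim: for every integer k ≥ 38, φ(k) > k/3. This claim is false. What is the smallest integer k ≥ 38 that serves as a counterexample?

k = 42

A counterexample is any integer k ≥ 38 such that the claim fails; we check each in order.
The first 4 eligible values, up to k = 41, all satisfy the conclusion.
k = 42: φ(42) = 12 and 42/3 = 14, so φ(42) ≤ 42/3.
So k = 42 is the smallest counterexample.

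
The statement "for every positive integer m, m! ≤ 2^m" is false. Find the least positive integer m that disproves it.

Check each positive integer m in order until m! > 2^m.
For m = 1, 2, 3 the conclusion holds.
m = 4: m! = 24 and 2^m = 16, so 24 > 16.
So m = 4 is the smallest counterexample.

m = 4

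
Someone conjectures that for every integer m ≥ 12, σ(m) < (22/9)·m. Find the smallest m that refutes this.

Check each integer m ≥ 12 in order until the claim fails.
The first 12 eligible values, up to m = 23, all satisfy the conclusion.
m = 24: σ(24) = 60; 60 ≥ 176/3.
Thus m = 24 disproves the claim, and no smaller m works.

m = 24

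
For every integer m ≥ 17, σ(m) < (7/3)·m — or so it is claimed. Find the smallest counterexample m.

m = 24

We need the least integer m ≥ 17 for which the claim fails.
For m = 17, 18, 19, 20, 21, 22, 23 the conclusion holds.
m = 24: σ(24) = 60; 60 ≥ 56.
Thus m = 24 disproves the claim, and no smaller m works.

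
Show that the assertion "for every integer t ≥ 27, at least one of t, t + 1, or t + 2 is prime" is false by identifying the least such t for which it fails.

Check each integer t ≥ 27 in order until t, t + 1, t + 2 are all composite.
The first 5 eligible values, up to t = 31, all satisfy the conclusion.
t = 32: 32 = 2 × 16; 33 = 3 × 11; 34 = 2 × 17 — all composite.
Hence t = 32 is a counterexample.

t = 32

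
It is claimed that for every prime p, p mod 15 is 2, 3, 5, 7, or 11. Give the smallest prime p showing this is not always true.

For p = 2, 3, 5, 7, 11 the conclusion holds.
p = 13: 13 mod 15 = 13 — not in {2, 3, 5, 7, 11}.
Thus p = 13 disproves the claim, and no smaller p works.

p = 13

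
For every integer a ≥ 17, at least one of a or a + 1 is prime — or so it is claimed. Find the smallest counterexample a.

A counterexample is any integer a ≥ 17 such that a, a + 1 are both composite; we check each in order.
For a = 17, 18, 19 the conclusion holds.
a = 20: 20 = 2 × 10; 21 = 3 × 7 — both composite.

a = 20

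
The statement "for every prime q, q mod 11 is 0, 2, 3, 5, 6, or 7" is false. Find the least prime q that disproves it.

q = 19

A counterexample is any prime q such that the claim fails; we check each in order.
The first 7 eligible values, up to q = 17, all satisfy the conclusion.
q = 19: 19 mod 11 = 8 — not in {0, 2, 3, 5, 6, 7}.
Hence q = 19 is a counterexample.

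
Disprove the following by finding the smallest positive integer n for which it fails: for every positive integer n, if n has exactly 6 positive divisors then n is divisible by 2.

n = 45

n = 12: τ(12) = 6; 12 mod 2 = 0.
n = 18: τ(18) = 6; 18 mod 2 = 0.
n = 20: τ(20) = 6; 20 mod 2 = 0.
n = 28: τ(28) = 6; 28 mod 2 = 0.
n = 32: τ(32) = 6; 32 mod 2 = 0.
n = 44: τ(44) = 6; 44 mod 2 = 0.
n = 45: τ(45) = 6; 45 mod 2 = 1.
Hence n = 45 is a counterexample.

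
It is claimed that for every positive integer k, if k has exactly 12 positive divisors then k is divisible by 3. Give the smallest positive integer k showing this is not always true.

For k = 60, 72, 84, 90, 96, 108, 126, 132 the conclusion holds.
k = 140: τ(140) = 12; 140 mod 3 = 2.

k = 140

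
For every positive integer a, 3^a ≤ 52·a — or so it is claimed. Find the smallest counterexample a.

a = 6

Check each positive integer a in order until 3^a > 52·a.
For a = 1, 2, 3, 4, 5 the conclusion holds.
a = 6: 3^a = 729 and 52·a = 312, so 729 > 312.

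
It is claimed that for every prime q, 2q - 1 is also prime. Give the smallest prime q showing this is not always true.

We need the least prime q for which 2q - 1 is not prime.
q = 2: 2q - 1 = 3, prime.
q = 3: 2q - 1 = 5, prime.
q = 5: 2q - 1 = 9 = 3 × 3, not prime.
Hence q = 5 is a counterexample.

q = 5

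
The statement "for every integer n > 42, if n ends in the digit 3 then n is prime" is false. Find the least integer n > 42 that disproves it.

Check each integer n > 42 in order until n ends in the digit 3 but n is not prime.
n = 43: 43 ends in 3 and is prime.
n = 53: 53 ends in 3 and is prime.
n = 63: 63 ends in 3; 63 = 3 × 21, composite.

n = 63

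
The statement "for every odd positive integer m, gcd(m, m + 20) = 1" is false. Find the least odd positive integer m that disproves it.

For m = 1, 3 the conclusion holds.
m = 5: gcd(5, 25) = 5.
Hence m = 5 is a counterexample.

m = 5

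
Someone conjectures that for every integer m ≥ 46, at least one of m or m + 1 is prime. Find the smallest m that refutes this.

Check each integer m ≥ 46 in order until m, m + 1 are both composite.
m = 46: 47 is prime.
m = 47: 47 is prime.
m = 48: 48 = 2 × 24; 49 = 7 × 7 — both composite.
Hence m = 48 is a counterexample.

m = 48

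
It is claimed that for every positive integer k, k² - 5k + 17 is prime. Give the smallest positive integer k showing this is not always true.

A counterexample is any positive integer k such that k² - 5k + 17 is not prime; we check each in order.
For k = 1, 2, 3, 4, …, 10, 11, 12 the conclusion holds.
k = 13: k² - 5k + 17 = 121 = 11 × 11, composite.
Thus k = 13 disproves the claim, and no smaller k works.

k = 13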